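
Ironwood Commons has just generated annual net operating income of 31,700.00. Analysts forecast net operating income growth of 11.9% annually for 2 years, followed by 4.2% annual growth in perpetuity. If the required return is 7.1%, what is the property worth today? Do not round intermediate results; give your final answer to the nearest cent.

1311124.00

D_1 = 35472.30000
D_2 = 39693.50370
Terminal value at year 2: TV = D_2×(1+g_2)/(r−g_2) = 41360.63086/0.029 = 1426228.65019
P_0 = D_1/(1+r)^1 + D_2/(1+r)^2 + TV/(1+r)^2
    = 33120.72829 + 34605.13068 + 1243398.14373 = 1311124.00270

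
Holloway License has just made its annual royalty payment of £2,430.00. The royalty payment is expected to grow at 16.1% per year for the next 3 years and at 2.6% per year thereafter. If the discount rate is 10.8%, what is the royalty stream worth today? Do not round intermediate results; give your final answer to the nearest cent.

£42989.71

D_1 = 2821.23000
D_2 = 3275.44803
D_3 = 3802.79516
Terminal value at year 3: TV = D_3×(1+g_2)/(r−g_2) = 3901.66784/0.082 = 47581.31509
P_0 = D_1/(1+r)^1 + D_2/(1+r)^2 + D_3/(1+r)^3 + TV/(1+r)^3
    = 2546.23646 + 2668.03297 + 2795.65549 + 34979.78695 = 42989.71187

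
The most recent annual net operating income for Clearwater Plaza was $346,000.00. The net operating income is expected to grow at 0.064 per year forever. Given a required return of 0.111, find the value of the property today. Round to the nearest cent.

D₁ = D₀ × (1 + g) = $346,000.00 × 1.064 = $368,144.0000
Growing perpetuity: P = D₁ / (r − g) = $368,144.0000 / (0.111 − 0.064) = $7,832,851.06

$7832851.06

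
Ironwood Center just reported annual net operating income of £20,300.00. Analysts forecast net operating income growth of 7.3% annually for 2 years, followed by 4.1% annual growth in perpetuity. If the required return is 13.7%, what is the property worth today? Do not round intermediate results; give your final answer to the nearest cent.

D_1 = 21781.90000
D_2 = 23371.97870
Terminal value at year 2: TV = D_2×(1+g_2)/(r−g_2) = 24330.22983/0.096 = 253439.89403
P_0 = D_1/(1+r)^1 + D_2/(1+r)^2 + TV/(1+r)^2
    = 19157.34389 + 18079.00615 + 196044.22293 = 233280.57296

£233280.57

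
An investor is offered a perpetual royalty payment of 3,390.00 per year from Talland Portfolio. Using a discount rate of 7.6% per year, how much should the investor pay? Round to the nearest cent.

Level perpetuity: PV = C / r = 3,390.00 / 0.076 = 44,605.26

44605.26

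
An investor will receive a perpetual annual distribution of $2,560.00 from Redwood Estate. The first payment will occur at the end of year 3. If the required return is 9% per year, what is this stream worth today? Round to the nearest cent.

Value at end of year 2: C / r = $2,560.00 / 0.09 = $28,444.4444
Discount to today: PV = $28,444.4444 / (1 + 0.09)^2 = $28,444.4444 / 1.188100 = $23,941.12

$23941.12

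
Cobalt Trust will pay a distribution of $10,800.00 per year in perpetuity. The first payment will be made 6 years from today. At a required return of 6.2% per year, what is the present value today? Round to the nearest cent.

Value at end of year 5: C / r = $10,800.00 / 0.062 = $174,193.5484
Discount to today: PV = $174,193.5484 / (1 + 0.062)^5 = $174,193.5484 / 1.350898 = $128,946.48

$128946.48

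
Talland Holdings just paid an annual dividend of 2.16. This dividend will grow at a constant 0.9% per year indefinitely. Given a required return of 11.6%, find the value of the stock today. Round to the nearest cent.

20.37

D₁ = D₀ × (1 + g) = 2.16 × 1.009 = 2.1794
Growing perpetuity: P = D₁ / (r − g) = 2.1794 / (0.116 − 0.009) = 20.37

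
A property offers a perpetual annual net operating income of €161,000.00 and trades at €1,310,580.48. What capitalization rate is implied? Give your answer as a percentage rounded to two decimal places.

12.28%

P = C/r ⇒ r = C/P = €161,000.00/€1,310,580.48 = 0.122846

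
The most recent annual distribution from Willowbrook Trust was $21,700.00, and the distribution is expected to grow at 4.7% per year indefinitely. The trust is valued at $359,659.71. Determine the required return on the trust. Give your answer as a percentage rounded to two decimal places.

11.02%

D₁ = $21,700.00 × 1.047 = $22,719.9000
P = D₁/(r − g) ⇒ r = D₁/P + g = $22,719.9000/$359,659.71 + 0.047 = 0.063171 + 0.047 = 0.110171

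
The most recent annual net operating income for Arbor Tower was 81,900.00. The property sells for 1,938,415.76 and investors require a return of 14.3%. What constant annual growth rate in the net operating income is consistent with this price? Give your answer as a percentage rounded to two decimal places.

P = D₀(1+g)/(r−g) ⇒ P(r−g) = D₀(1+g) ⇒ g(P+D₀) = P·r − D₀
g = (P·r − D₀)/(P + D₀) = (1,938,415.76×0.143 − 81,900.00) / (1,938,415.76 + 81,900.00) = 0.096665

9.67%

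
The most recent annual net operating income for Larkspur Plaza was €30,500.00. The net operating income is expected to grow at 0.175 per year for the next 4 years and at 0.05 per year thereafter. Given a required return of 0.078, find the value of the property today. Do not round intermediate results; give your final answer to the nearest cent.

D_1 = 35837.50000
D_2 = 42109.06250
D_3 = 49478.14844
D_4 = 58136.82441
Terminal value at year 4: TV = D_4×(1+g_2)/(r−g_2) = 61043.66563/0.028 = 2180130.91553
P_0 = D_1/(1+r)^1 + D_2/(1+r)^2 + D_3/(1+r)^3 + D_4/(1+r)^4 + TV/(1+r)^4
    = 33244.43414 + 36235.81643 + 39496.36763 + 43050.30795 + 1614386.54795 = 1766413.47409

€1766413.47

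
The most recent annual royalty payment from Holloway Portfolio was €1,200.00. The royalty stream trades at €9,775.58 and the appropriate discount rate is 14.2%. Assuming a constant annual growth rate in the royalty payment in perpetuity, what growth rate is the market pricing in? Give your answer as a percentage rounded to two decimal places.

1.71%

P = D₀(1+g)/(r−g) ⇒ P(r−g) = D₀(1+g) ⇒ g(P+D₀) = P·r − D₀
g = (P·r − D₀)/(P + D₀) = (€9,775.58×0.142 − €1,200.00) / (€9,775.58 + €1,200.00) = 0.017141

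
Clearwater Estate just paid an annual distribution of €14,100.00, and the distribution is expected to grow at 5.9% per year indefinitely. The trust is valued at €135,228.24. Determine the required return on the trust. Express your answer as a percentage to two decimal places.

D₁ = €14,100.00 × 1.059 = €14,931.9000
P = D₁/(r − g) ⇒ r = D₁/P + g = €14,931.9000/€135,228.24 + 0.059 = 0.110420 + 0.059 = 0.169420

16.94%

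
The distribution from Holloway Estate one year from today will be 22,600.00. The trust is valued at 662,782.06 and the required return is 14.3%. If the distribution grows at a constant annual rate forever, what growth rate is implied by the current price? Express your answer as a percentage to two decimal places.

P = D₁/(r−g) ⇒ g = r − D₁/P = 0.143 − 22,600.00/662,782.06 = 0.108901

10.89%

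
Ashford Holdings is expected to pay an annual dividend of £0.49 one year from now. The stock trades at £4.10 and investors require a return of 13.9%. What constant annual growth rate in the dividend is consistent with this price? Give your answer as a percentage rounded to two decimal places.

1.95%

P = D₁/(r−g) ⇒ g = r − D₁/P = 0.139 − £0.49/£4.10 = 0.019488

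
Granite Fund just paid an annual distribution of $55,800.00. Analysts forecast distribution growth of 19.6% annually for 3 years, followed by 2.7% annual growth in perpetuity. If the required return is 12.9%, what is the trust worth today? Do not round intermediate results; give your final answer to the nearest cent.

D_1 = 66736.80000
D_2 = 79817.21280
D_3 = 95461.38651
Terminal value at year 3: TV = D_3×(1+g_2)/(r−g_2) = 98038.84394/0.102 = 961165.13671
P_0 = D_1/(1+r)^1 + D_2/(1+r)^2 + D_3/(1+r)^3 + TV/(1+r)^3
    = 59111.42604 + 62619.36718 + 66335.48551 + 667907.29042 = 855973.56916

$855973.57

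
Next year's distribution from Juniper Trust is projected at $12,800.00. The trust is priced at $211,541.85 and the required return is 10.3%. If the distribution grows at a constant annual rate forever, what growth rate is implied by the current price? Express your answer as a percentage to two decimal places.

4.25%

P = D₁/(r−g) ⇒ g = r − D₁/P = 0.103 − $12,800.00/$211,541.85 = 0.042492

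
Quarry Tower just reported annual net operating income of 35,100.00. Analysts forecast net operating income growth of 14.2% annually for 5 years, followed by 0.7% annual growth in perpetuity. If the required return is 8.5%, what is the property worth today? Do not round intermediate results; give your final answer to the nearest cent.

790535.88

D_1 = 40084.20000
D_2 = 45776.15640
D_3 = 52276.37061
D_4 = 59699.61524
D_5 = 68176.96060
Terminal value at year 5: TV = D_5×(1+g_2)/(r−g_2) = 68654.19932/0.078 = 880182.04260
P_0 = D_1/(1+r)^1 + D_2/(1+r)^2 + D_3/(1+r)^3 + D_4/(1+r)^4 + D_5/(1+r)^5 + TV/(1+r)^5
    = 36943.96313 + 38884.79806 + 40927.59391 + 43077.70713 + 45340.77562 + 585361.03909 = 790535.87695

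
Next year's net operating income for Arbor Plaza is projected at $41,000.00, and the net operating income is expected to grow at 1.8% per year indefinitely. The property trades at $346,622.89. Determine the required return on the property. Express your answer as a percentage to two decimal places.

13.63%

P = D₁/(r − g) ⇒ r = D₁/P + g = $41,000.0000/$346,622.89 + 0.018 = 0.118284 + 0.018 = 0.136284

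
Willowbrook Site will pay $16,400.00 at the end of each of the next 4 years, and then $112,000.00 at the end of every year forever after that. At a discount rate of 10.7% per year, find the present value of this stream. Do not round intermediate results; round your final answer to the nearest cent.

$748225.36

PV of 4-year annuity: $16,400.00 × [1 − (1+0.107)^−4] / 0.107 = 51207.73259
Perpetuity value at year 4: $112,000.00 / 0.107 = 1046728.97196
PV of perpetuity: 1046728.97196 / (1+0.107)^4 = 697017.62746
Total PV = 51207.73259 + 697017.62746 = 748225.36004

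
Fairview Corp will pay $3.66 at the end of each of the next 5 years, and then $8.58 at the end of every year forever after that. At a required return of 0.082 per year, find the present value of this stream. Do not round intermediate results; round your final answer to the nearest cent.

$85.09

PV of 5-year annuity: $3.66 × [1 − (1+0.082)^−5] / 0.082 = 14.53661
Perpetuity value at year 5: $8.58 / 0.082 = 104.63415
PV of perpetuity: 104.63415 / (1+0.082)^5 = 70.55652
Total PV = 14.53661 + 70.55652 = 85.09313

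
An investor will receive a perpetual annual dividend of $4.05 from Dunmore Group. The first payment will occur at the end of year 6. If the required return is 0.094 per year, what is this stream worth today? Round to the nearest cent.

$27.49

Value at end of year 5: C / r = $4.05 / 0.094 = $43.0851
Discount to today: PV = $43.0851 / (1 + 0.094)^5 = $43.0851 / 1.567064 = $27.49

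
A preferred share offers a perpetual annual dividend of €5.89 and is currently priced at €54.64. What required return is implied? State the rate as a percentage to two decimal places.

P = C/r ⇒ r = C/P = €5.89/€54.64 = 0.107796

10.78%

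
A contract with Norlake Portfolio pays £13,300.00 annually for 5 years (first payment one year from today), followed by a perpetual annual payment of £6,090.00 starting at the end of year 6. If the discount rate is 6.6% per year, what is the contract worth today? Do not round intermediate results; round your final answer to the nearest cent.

PV of 5-year annuity: £13,300.00 × [1 − (1+0.066)^−5] / 0.066 = 55121.68931
Perpetuity value at year 5: £6,090.00 / 0.066 = 92272.72727
PV of perpetuity: 92272.72727 / (1+0.066)^5 = 67032.79585
Total PV = 55121.68931 + 67032.79585 = 122154.48516

£122154.49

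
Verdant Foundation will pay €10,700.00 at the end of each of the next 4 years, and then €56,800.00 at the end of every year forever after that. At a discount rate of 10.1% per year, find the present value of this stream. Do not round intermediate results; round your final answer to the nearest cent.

€416561.21

PV of 4-year annuity: €10,700.00 × [1 − (1+0.101)^−4] / 0.101 = 33844.26902
Perpetuity value at year 4: €56,800.00 / 0.101 = 562376.23762
PV of perpetuity: 562376.23762 / (1+0.101)^4 = 382716.94039
Total PV = 33844.26902 + 382716.94039 = 416561.20941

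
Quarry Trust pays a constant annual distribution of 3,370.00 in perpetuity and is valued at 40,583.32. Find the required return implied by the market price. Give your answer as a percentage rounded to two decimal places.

8.30%

P = C/r ⇒ r = C/P = 3,370.00/40,583.32 = 0.083039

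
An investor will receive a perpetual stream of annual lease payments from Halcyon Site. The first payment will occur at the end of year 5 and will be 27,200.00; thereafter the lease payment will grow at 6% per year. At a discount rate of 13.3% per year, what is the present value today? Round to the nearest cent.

226113.45

Value at end of year 4: C₁ / (r − g) = 27,200.00 / (0.133 − 0.06) = 372,602.7397
Discount to today: PV = 372,602.7397 / (1 + 0.133)^4 = 372,602.7397 / 1.647857 = 226,113.45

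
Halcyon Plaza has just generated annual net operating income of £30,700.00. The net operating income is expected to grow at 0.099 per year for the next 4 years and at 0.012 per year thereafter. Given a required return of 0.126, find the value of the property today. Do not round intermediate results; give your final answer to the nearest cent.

£362928.40

D_1 = 33739.30000
D_2 = 37079.49070
D_3 = 40750.36028
D_4 = 44784.64595
Terminal value at year 4: TV = D_4×(1+g_2)/(r−g_2) = 45322.06170/0.114 = 397561.94472
P_0 = D_1/(1+r)^1 + D_2/(1+r)^2 + D_3/(1+r)^3 + D_4/(1+r)^4 + TV/(1+r)^4
    = 29963.85435 + 29245.36051 + 28544.09520 + 27859.64532 + 247315.44791 = 362928.40329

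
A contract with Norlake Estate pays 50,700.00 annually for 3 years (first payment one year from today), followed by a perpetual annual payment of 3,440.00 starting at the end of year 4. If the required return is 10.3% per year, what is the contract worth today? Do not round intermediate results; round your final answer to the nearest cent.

PV of 3-year annuity: 50,700.00 × [1 − (1+0.103)^−3] / 0.103 = 125420.45021
Perpetuity value at year 3: 3,440.00 / 0.103 = 33398.05825
PV of perpetuity: 33398.05825 / (1+0.103)^3 = 24888.26834
Total PV = 125420.45021 + 24888.26834 = 150308.71854

150308.72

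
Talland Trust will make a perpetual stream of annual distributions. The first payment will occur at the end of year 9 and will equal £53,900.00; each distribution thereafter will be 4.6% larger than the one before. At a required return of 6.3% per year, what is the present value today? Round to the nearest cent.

Value at end of year 8: C₁ / (r − g) = £53,900.00 / (0.063 − 0.046) = £3,170,588.2353
Discount to today: PV = £3,170,588.2353 / (1 + 0.063)^8 = £3,170,588.2353 / 1.630295 = £1,944,794.54

£1944794.54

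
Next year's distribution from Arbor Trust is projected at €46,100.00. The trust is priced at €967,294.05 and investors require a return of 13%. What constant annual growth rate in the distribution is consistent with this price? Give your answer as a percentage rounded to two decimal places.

P = D₁/(r−g) ⇒ g = r − D₁/P = 0.13 − €46,100.00/€967,294.05 = 0.082341

8.23%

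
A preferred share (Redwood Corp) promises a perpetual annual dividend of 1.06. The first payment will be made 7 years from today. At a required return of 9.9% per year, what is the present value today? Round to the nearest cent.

Value at end of year 6: C / r = 1.06 / 0.099 = 10.7071
Discount to today: PV = 10.7071 / (1 + 0.099)^6 = 10.7071 / 1.761920 = 6.08

6.08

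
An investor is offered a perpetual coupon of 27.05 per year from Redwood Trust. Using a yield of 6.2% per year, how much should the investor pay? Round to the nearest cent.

436.29

Level perpetuity: PV = C / r = 27.05 / 0.062 = 436.29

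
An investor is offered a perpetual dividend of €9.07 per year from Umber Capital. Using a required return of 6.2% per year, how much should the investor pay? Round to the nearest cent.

€146.29

Level perpetuity: PV = C / r = €9.07 / 0.062 = €146.29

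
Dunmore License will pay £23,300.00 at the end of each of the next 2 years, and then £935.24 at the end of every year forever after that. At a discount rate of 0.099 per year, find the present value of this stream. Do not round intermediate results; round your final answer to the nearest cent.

£48313.89

PV of 2-year annuity: £23,300.00 × [1 − (1+0.099)^−2] / 0.099 = 40492.34932
Perpetuity value at year 2: £935.24 / 0.099 = 9446.86869
PV of perpetuity: 9446.86869 / (1+0.099)^2 = 7821.54402
Total PV = 40492.34932 + 7821.54402 = 48313.89334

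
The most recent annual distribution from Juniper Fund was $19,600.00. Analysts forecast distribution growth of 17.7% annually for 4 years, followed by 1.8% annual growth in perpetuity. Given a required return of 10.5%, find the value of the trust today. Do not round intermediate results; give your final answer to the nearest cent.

$387247.63

D_1 = 23069.20000
D_2 = 27152.44840
D_3 = 31958.43177
D_4 = 37615.07419
Terminal value at year 4: TV = D_4×(1+g_2)/(r−g_2) = 38292.14552/0.087 = 440139.60373
P_0 = D_1/(1+r)^1 + D_2/(1+r)^2 + D_3/(1+r)^3 + D_4/(1+r)^4 + TV/(1+r)^4
    = 20877.10407 + 22237.42217 + 23686.37637 + 25229.74207 + 295216.98193 = 387247.62661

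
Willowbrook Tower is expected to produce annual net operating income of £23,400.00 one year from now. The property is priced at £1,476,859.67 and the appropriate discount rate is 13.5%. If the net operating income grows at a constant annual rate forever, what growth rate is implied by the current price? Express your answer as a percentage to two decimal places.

P = D₁/(r−g) ⇒ g = r − D₁/P = 0.135 − £23,400.00/£1,476,859.67 = 0.119156

11.92%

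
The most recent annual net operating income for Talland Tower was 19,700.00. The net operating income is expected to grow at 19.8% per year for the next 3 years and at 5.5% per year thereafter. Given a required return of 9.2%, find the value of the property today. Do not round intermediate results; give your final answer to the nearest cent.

813019.15

D_1 = 23600.60000
D_2 = 28273.51880
D_3 = 33871.67552
Terminal value at year 3: TV = D_3×(1+g_2)/(r−g_2) = 35734.61768/0.037 = 965800.47773
P_0 = D_1/(1+r)^1 + D_2/(1+r)^2 + D_3/(1+r)^3 + TV/(1+r)^3
    = 21612.27106 + 23710.16551 + 26011.70172 + 741685.00845 = 813019.14674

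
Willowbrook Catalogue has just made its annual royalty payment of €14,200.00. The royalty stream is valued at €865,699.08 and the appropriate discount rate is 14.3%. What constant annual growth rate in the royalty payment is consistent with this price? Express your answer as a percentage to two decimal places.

12.46%

P = D₀(1+g)/(r−g) ⇒ P(r−g) = D₀(1+g) ⇒ g(P+D₀) = P·r − D₀
g = (P·r − D₀)/(P + D₀) = (€865,699.08×0.143 − €14,200.00) / (€865,699.08 + €14,200.00) = 0.124554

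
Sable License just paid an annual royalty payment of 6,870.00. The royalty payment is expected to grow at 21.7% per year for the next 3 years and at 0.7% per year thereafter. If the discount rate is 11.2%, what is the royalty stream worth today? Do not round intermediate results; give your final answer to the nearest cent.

D_1 = 8360.79000
D_2 = 10175.08143
D_3 = 12383.07410
Terminal value at year 3: TV = D_3×(1+g_2)/(r−g_2) = 12469.75562/0.105 = 118759.57732
P_0 = D_1/(1+r)^1 + D_2/(1+r)^2 + D_3/(1+r)^3 + TV/(1+r)^3
    = 7518.69604 + 8228.64486 + 9005.63021 + 86368.28212 = 111121.25324

111121.25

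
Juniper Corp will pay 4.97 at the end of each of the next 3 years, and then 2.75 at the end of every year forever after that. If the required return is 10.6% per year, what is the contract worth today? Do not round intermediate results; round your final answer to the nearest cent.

PV of 3-year annuity: 4.97 × [1 − (1+0.106)^−3] / 0.106 = 12.23026
Perpetuity value at year 3: 2.75 / 0.106 = 25.94340
PV of perpetuity: 25.94340 / (1+0.106)^3 = 19.17615
Total PV = 12.23026 + 19.17615 = 31.40641

31.41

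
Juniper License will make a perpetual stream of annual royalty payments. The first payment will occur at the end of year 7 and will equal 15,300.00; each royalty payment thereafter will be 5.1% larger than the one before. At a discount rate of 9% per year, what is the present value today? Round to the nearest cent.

Value at end of year 6: C₁ / (r − g) = 15,300.00 / (0.09 − 0.051) = 392,307.6923
Discount to today: PV = 392,307.6923 / (1 + 0.09)^6 = 392,307.6923 / 1.677100 = 233,920.26

233920.26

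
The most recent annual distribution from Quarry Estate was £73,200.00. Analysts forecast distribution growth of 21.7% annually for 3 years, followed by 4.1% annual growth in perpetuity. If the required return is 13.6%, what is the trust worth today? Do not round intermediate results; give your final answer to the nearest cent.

D_1 = 89084.40000
D_2 = 108415.71480
D_3 = 131941.92491
Terminal value at year 3: TV = D_3×(1+g_2)/(r−g_2) = 137351.54383/0.095 = 1445805.72456
P_0 = D_1/(1+r)^1 + D_2/(1+r)^2 + D_3/(1+r)^3 + TV/(1+r)^3
    = 78419.36620 + 84010.88791 + 90001.10086 + 986222.58948 = 1238653.94445

£1238653.94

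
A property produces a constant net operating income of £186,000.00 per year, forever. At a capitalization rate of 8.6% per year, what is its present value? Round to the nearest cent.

Level perpetuity: PV = C / r = £186,000.00 / 0.086 = £2,162,790.70

£2162790.70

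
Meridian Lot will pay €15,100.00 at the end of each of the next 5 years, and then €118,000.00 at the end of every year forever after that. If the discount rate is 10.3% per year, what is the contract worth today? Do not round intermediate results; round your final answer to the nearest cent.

€758530.31

PV of 5-year annuity: €15,100.00 × [1 − (1+0.103)^−5] / 0.103 = 56804.87296
Perpetuity value at year 5: €118,000.00 / 0.103 = 1145631.06796
PV of perpetuity: 1145631.06796 / (1+0.103)^5 = 701725.43821
Total PV = 56804.87296 + 701725.43821 = 758530.31117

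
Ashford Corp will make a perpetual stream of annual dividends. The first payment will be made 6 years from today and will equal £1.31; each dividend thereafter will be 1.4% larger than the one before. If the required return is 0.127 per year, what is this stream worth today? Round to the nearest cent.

Value at end of year 5: C₁ / (r − g) = £1.31 / (0.127 − 0.014) = £11.5929
Discount to today: PV = £11.5929 / (1 + 0.127)^5 = £11.5929 / 1.818108 = £6.38

£6.38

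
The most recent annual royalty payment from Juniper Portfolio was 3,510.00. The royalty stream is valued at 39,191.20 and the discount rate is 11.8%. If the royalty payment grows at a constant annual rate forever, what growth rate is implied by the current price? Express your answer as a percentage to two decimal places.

2.61%

P = D₀(1+g)/(r−g) ⇒ P(r−g) = D₀(1+g) ⇒ g(P+D₀) = P·r − D₀
g = (P·r − D₀)/(P + D₀) = (39,191.20×0.118 − 3,510.00) / (39,191.20 + 3,510.00) = 0.026101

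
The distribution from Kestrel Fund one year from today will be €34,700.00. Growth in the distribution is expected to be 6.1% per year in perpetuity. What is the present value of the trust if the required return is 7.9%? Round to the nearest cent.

Growing perpetuity: P = D₁ / (r − g) = €34,700.0000 / (0.079 − 0.061) = €1,927,777.78

€1927777.78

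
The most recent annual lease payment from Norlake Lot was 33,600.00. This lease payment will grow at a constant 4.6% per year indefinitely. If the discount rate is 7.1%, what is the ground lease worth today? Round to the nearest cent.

1405824.00

D₁ = D₀ × (1 + g) = 33,600.00 × 1.046 = 35,145.6000
Growing perpetuity: P = D₁ / (r − g) = 35,145.6000 / (0.071 − 0.046) = 1,405,824.00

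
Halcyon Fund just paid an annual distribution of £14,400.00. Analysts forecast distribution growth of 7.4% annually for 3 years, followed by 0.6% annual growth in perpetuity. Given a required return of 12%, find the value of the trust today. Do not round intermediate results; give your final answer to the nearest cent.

£151798.25

D_1 = 15465.60000
D_2 = 16610.05440
D_3 = 17839.19843
Terminal value at year 3: TV = D_3×(1+g_2)/(r−g_2) = 17946.23362/0.114 = 157423.10190
P_0 = D_1/(1+r)^1 + D_2/(1+r)^2 + D_3/(1+r)^3 + TV/(1+r)^3
    = 13808.57143 + 13241.43367 + 12697.58908 + 112050.65448 = 151798.24866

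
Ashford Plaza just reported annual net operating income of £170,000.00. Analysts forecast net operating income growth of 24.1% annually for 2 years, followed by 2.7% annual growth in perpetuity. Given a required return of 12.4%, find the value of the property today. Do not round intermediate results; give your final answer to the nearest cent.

D_1 = 210970.00000
D_2 = 261813.77000
Terminal value at year 2: TV = D_2×(1+g_2)/(r−g_2) = 268882.74179/0.097 = 2771987.02876
P_0 = D_1/(1+r)^1 + D_2/(1+r)^2 + TV/(1+r)^2
    = 187695.72954 + 207233.45227 + 2194110.88129 = 2589040.06310

£2589040.06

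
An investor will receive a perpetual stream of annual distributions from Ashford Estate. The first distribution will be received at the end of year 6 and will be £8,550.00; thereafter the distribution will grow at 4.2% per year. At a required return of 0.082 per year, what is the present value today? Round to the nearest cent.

Value at end of year 5: C₁ / (r − g) = £8,550.00 / (0.082 − 0.042) = £213,750.0000
Discount to today: PV = £213,750.0000 / (1 + 0.082)^5 = £213,750.0000 / 1.482983 = £144,135.12

£144135.12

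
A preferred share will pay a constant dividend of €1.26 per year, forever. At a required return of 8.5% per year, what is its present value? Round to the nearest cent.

€14.82

Level perpetuity: PV = C / r = €1.26 / 0.085 = €14.82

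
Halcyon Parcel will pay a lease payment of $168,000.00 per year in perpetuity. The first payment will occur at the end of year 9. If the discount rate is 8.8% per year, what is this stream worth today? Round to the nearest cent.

$972289.17

Value at end of year 8: C / r = $168,000.00 / 0.088 = $1,909,090.9091
Discount to today: PV = $1,909,090.9091 / (1 + 0.088)^8 = $1,909,090.9091 / 1.963501 = $972,289.17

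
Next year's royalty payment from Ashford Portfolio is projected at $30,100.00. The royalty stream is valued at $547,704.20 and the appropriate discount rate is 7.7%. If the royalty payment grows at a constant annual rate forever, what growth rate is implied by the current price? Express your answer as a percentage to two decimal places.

2.20%

P = D₁/(r−g) ⇒ g = r − D₁/P = 0.077 − $30,100.00/$547,704.20 = 0.022043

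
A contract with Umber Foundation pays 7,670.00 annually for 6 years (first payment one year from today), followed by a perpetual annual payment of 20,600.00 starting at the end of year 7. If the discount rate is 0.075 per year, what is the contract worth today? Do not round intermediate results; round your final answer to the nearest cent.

213975.23

PV of 6-year annuity: 7,670.00 × [1 − (1+0.075)^−6] / 0.075 = 36001.80204
Perpetuity value at year 6: 20,600.00 / 0.075 = 274666.66667
PV of perpetuity: 274666.66667 / (1+0.075)^6 = 177973.43041
Total PV = 36001.80204 + 177973.43041 = 213975.23245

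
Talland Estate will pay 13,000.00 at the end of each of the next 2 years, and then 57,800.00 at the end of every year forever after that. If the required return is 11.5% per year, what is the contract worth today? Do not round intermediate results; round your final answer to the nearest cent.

PV of 2-year annuity: 13,000.00 × [1 − (1+0.115)^−2] / 0.115 = 22115.86800
Perpetuity value at year 2: 57,800.00 / 0.115 = 502608.69565
PV of perpetuity: 502608.69565 / (1+0.115)^2 = 404278.14406
Total PV = 22115.86800 + 404278.14406 = 426394.01207

426394.01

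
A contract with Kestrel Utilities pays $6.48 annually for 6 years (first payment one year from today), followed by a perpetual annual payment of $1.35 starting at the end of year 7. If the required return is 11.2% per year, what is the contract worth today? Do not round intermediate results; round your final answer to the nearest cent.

PV of 6-year annuity: $6.48 × [1 − (1+0.112)^−6] / 0.112 = 27.25666
Perpetuity value at year 6: $1.35 / 0.112 = 12.05357
PV of perpetuity: 12.05357 / (1+0.112)^6 = 6.37510
Total PV = 27.25666 + 6.37510 = 33.63176

$33.63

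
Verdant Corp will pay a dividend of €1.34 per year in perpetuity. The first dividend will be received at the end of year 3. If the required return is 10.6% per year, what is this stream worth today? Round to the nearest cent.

€10.33

Value at end of year 2: C / r = €1.34 / 0.106 = €12.6415
Discount to today: PV = €12.6415 / (1 + 0.106)^2 = €12.6415 / 1.223236 = €10.33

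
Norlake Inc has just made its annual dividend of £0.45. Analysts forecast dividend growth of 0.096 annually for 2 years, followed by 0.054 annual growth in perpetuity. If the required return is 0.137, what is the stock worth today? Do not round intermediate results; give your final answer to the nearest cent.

D_1 = 0.49320
D_2 = 0.54055
Terminal value at year 2: TV = D_2×(1+g_2)/(r−g_2) = 0.56974/0.083 = 6.86430
P_0 = D_1/(1+r)^1 + D_2/(1+r)^2 + TV/(1+r)^2
    = 0.43377 + 0.41813 + 5.30976 = 6.16167

£6.16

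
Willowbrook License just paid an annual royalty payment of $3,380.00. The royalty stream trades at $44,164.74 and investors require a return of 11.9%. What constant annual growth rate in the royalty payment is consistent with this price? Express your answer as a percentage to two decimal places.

P = D₀(1+g)/(r−g) ⇒ P(r−g) = D₀(1+g) ⇒ g(P+D₀) = P·r − D₀
g = (P·r − D₀)/(P + D₀) = ($44,164.74×0.119 − $3,380.00) / ($44,164.74 + $3,380.00) = 0.039449

3.94%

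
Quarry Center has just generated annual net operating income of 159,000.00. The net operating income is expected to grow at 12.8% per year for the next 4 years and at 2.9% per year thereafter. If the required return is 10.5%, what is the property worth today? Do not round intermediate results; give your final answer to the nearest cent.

D_1 = 179352.00000
D_2 = 202309.05600
D_3 = 228204.61517
D_4 = 257414.80591
Terminal value at year 4: TV = D_4×(1+g_2)/(r−g_2) = 264879.83528/0.076 = 3485260.99054
P_0 = D_1/(1+r)^1 + D_2/(1+r)^2 + D_3/(1+r)^3 + D_4/(1+r)^4 + TV/(1+r)^4
    = 162309.50226 + 165687.89009 + 169136.59731 + 172657.08757 + 2337686.09351 = 3007477.17074

3007477.17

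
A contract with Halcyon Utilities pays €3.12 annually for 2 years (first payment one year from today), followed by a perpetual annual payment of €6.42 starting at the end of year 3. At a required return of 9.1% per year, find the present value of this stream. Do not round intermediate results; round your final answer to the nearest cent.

€64.75

PV of 2-year annuity: €3.12 × [1 − (1+0.091)^−2] / 0.091 = 5.48099
Perpetuity value at year 2: €6.42 / 0.091 = 70.54945
PV of perpetuity: 70.54945 / (1+0.091)^2 = 59.27126
Total PV = 5.48099 + 59.27126 = 64.75225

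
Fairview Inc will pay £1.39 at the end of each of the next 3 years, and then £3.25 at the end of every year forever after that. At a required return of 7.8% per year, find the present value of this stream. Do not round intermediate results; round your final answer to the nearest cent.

PV of 3-year annuity: £1.39 × [1 − (1+0.078)^−3] / 0.078 = 3.59513
Perpetuity value at year 3: £3.25 / 0.078 = 41.66667
PV of perpetuity: 41.66667 / (1+0.078)^3 = 33.26078
Total PV = 3.59513 + 33.26078 = 36.85592

£36.86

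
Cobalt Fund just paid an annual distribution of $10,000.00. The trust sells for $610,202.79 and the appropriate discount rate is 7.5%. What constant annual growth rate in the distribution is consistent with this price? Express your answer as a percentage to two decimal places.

5.77%

P = D₀(1+g)/(r−g) ⇒ P(r−g) = D₀(1+g) ⇒ g(P+D₀) = P·r − D₀
g = (P·r − D₀)/(P + D₀) = ($610,202.79×0.075 − $10,000.00) / ($610,202.79 + $10,000.00) = 0.057667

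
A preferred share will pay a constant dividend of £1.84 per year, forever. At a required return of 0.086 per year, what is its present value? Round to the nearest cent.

£21.40

Level perpetuity: PV = C / r = £1.84 / 0.086 = £21.40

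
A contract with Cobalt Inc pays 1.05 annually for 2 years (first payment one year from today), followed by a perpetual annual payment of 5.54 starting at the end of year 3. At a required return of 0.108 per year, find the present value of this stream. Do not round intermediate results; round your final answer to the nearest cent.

43.59

PV of 2-year annuity: 1.05 × [1 − (1+0.108)^−2] / 0.108 = 1.80294
Perpetuity value at year 2: 5.54 / 0.108 = 51.29630
PV of perpetuity: 51.29630 / (1+0.108)^2 = 41.78366
Total PV = 1.80294 + 41.78366 = 43.58660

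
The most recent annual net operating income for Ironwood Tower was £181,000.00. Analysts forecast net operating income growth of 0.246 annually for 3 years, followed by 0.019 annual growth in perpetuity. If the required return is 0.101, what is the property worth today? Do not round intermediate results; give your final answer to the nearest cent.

D_1 = 225526.00000
D_2 = 281005.39600
D_3 = 350132.72342
Terminal value at year 3: TV = D_3×(1+g_2)/(r−g_2) = 356785.24516/0.082 = 4351039.57513
P_0 = D_1/(1+r)^1 + D_2/(1+r)^2 + D_3/(1+r)^3 + TV/(1+r)^3
    = 204837.42053 + 231814.19253 + 262343.76375 + 3260101.16177 = 3959096.53859

£3959096.54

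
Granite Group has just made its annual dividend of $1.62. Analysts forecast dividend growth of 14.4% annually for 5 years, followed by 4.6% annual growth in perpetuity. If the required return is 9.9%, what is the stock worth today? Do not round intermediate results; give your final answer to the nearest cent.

$48.23

D_1 = 1.85328
D_2 = 2.12015
D_3 = 2.42545
D_4 = 2.77472
D_5 = 3.17428
Terminal value at year 5: TV = D_5×(1+g_2)/(r−g_2) = 3.32030/0.053 = 62.64710
P_0 = D_1/(1+r)^1 + D_2/(1+r)^2 + D_3/(1+r)^3 + D_4/(1+r)^4 + D_5/(1+r)^5 + TV/(1+r)^5
    = 1.68633 + 1.75538 + 1.82726 + 1.90208 + 1.97996 + 39.07621 = 48.22723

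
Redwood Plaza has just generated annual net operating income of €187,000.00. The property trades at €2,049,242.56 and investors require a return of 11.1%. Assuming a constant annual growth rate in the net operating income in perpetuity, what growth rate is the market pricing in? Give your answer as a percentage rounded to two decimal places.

1.81%

P = D₀(1+g)/(r−g) ⇒ P(r−g) = D₀(1+g) ⇒ g(P+D₀) = P·r − D₀
g = (P·r − D₀)/(P + D₀) = (€2,049,242.56×0.111 − €187,000.00) / (€2,049,242.56 + €187,000.00) = 0.018095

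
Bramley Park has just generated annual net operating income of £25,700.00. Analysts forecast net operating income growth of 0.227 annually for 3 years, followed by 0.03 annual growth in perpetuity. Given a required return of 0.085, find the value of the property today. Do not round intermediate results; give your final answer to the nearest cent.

£795168.17

D_1 = 31533.90000
D_2 = 38692.09530
D_3 = 47475.20093
Terminal value at year 3: TV = D_3×(1+g_2)/(r−g_2) = 48899.45696/0.055 = 889081.03566
P_0 = D_1/(1+r)^1 + D_2/(1+r)^2 + D_3/(1+r)^3 + TV/(1+r)^3
    = 29063.50230 + 32867.20491 + 37168.71929 + 696068.74298 = 795168.16948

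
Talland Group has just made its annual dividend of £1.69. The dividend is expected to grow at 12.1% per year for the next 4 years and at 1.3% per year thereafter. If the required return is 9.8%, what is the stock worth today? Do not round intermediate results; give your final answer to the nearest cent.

D_1 = 1.89449
D_2 = 2.12372
D_3 = 2.38069
D_4 = 2.66876
Terminal value at year 4: TV = D_4×(1+g_2)/(r−g_2) = 2.70345/0.085 = 31.80531
P_0 = D_1/(1+r)^1 + D_2/(1+r)^2 + D_3/(1+r)^3 + D_4/(1+r)^4 + TV/(1+r)^4
    = 1.72540 + 1.76154 + 1.79844 + 1.83611 + 21.88217 = 29.00367

£29.00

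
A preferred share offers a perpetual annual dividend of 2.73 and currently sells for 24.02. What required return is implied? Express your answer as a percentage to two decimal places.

11.37%

P = C/r ⇒ r = C/P = 2.73/24.02 = 0.113655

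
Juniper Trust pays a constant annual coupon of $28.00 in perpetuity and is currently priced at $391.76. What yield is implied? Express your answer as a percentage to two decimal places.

P = C/r ⇒ r = C/P = $28.00/$391.76 = 0.071472

7.15%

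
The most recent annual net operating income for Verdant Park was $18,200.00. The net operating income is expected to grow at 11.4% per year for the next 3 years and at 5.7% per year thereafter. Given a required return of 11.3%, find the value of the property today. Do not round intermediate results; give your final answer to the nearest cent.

$399149.95

D_1 = 20274.80000
D_2 = 22586.12720
D_3 = 25160.94570
Terminal value at year 3: TV = D_3×(1+g_2)/(r−g_2) = 26595.11961/0.056 = 474912.85010
P_0 = D_1/(1+r)^1 + D_2/(1+r)^2 + D_3/(1+r)^3 + TV/(1+r)^3
    = 18216.35220 + 18232.71909 + 18249.10069 + 344451.77558 = 399149.94757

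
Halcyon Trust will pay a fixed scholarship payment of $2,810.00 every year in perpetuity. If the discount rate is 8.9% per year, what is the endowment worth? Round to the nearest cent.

Level perpetuity: PV = C / r = $2,810.00 / 0.089 = $31,573.03

$31573.03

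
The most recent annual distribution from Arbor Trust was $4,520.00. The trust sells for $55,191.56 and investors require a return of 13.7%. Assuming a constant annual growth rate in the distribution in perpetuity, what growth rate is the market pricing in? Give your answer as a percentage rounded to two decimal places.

P = D₀(1+g)/(r−g) ⇒ P(r−g) = D₀(1+g) ⇒ g(P+D₀) = P·r − D₀
g = (P·r − D₀)/(P + D₀) = ($55,191.56×0.137 − $4,520.00) / ($55,191.56 + $4,520.00) = 0.050932

5.09%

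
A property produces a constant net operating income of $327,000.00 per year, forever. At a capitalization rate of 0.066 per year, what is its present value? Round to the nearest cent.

$4954545.45

Level perpetuity: PV = C / r = $327,000.00 / 0.066 = $4,954,545.45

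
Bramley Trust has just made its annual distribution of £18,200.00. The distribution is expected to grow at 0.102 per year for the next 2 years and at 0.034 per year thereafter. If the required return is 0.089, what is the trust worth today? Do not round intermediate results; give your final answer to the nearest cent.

D_1 = 20056.40000
D_2 = 22102.15280
Terminal value at year 2: TV = D_2×(1+g_2)/(r−g_2) = 22853.62600/0.055 = 415520.47264
P_0 = D_1/(1+r)^1 + D_2/(1+r)^2 + TV/(1+r)^2
    = 18417.26354 + 18637.12069 + 350377.86888 = 387432.25311

£387432.25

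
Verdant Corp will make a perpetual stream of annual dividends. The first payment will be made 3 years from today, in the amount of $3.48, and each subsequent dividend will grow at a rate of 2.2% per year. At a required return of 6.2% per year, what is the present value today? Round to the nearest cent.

$77.14

Value at end of year 2: C₁ / (r − g) = $3.48 / (0.062 − 0.022) = $87.0000
Discount to today: PV = $87.0000 / (1 + 0.062)^2 = $87.0000 / 1.127844 = $77.14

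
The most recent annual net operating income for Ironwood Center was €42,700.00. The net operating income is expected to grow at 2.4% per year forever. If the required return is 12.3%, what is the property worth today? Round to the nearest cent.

€441664.65

D₁ = D₀ × (1 + g) = €42,700.00 × 1.024 = €43,724.8000
Growing perpetuity: P = D₁ / (r − g) = €43,724.8000 / (0.123 − 0.024) = €441,664.65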